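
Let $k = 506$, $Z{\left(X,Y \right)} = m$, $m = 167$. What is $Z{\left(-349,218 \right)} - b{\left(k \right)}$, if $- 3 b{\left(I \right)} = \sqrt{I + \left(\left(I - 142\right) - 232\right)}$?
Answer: $167 + \frac{\sqrt{638}}{3} \approx 175.42$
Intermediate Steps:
$Z{\left(X,Y \right)} = 167$
$b{\left(I \right)} = - \frac{\sqrt{-374 + 2 I}}{3}$ ($b{\left(I \right)} = - \frac{\sqrt{I + \left(\left(I - 142\right) - 232\right)}}{3} = - \frac{\sqrt{I + \left(\left(-142 + I\right) - 232\right)}}{3} = - \frac{\sqrt{I + \left(-374 + I\right)}}{3} = - \frac{\sqrt{-374 + 2 I}}{3}$)
$Z{\left(-349,218 \right)} - b{\left(k \right)} = 167 - - \frac{\sqrt{-374 + 2 \cdot 506}}{3} = 167 - - \frac{\sqrt{-374 + 1012}}{3} = 167 - - \frac{\sqrt{638}}{3} = 167 + \frac{\sqrt{638}}{3}$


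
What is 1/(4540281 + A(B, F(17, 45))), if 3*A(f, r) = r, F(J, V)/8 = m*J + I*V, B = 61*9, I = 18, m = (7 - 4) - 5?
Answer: 3/13627051 ≈ 2.2015e-7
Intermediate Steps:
m = -2 (m = 3 - 5 = -2)
B = 549
F(J, V) = -16*J + 144*V (F(J, V) = 8*(-2*J + 18*V) = -16*J + 144*V)
A(f, r) = r/3
1/(4540281 + A(B, F(17, 45))) = 1/(4540281 + (-16*17 + 144*45)/3) = 1/(4540281 + (-272 + 6480)/3) = 1/(4540281 + (1/3)*6208) = 1/(4540281 + 6208/3) = 1/(13627051/3) = 3/13627051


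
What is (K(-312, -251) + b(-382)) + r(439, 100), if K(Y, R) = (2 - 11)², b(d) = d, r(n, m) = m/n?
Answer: -132039/439 ≈ -300.77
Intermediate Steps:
K(Y, R) = 81 (K(Y, R) = (-9)² = 81)
(K(-312, -251) + b(-382)) + r(439, 100) = (81 - 382) + 100/439 = -301 + 100*(1/439) = -301 + 100/439 = -132039/439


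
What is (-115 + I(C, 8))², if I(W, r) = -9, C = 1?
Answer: 15376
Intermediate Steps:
(-115 + I(C, 8))² = (-115 - 9)² = (-124)² = 15376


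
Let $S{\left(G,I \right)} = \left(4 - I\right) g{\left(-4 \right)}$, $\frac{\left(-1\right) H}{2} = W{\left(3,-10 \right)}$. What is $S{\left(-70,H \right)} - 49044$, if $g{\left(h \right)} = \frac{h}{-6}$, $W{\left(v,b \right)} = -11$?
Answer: $-49056$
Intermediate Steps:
$H = 22$ ($H = \left(-2\right) \left(-11\right) = 22$)
$g{\left(h \right)} = - \frac{h}{6}$ ($g{\left(h \right)} = h \left(- \frac{1}{6}\right) = - \frac{h}{6}$)
$S{\left(G,I \right)} = \frac{8}{3} - \frac{2 I}{3}$ ($S{\left(G,I \right)} = \left(4 - I\right) \left(\left(- \frac{1}{6}\right) \left(-4\right)\right) = \left(4 - I\right) \frac{2}{3} = \frac{8}{3} - \frac{2 I}{3}$)
$S{\left(-70,H \right)} - 49044 = \left(\frac{8}{3} - \frac{44}{3}\right) - 49044 = -12 - 49044 = -49056$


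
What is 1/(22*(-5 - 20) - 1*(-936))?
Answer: 1/386 ≈ 0.0025907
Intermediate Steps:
1/(22*(-5 - 20) - 1*(-936)) = 1/(22*(-25) + 936) = 1/(-550 + 936) = 1/386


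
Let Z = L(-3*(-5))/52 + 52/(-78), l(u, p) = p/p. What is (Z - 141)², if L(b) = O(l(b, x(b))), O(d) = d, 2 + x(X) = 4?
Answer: 488277409/24336 ≈ 20064.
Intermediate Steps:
x(X) = 2 (x(X) = -2 + 4 = 2)
l(u, p) = 1
L(b) = 1
Z = -101/156 (Z = 1/52 + 52/(-78) = 1*(1/52) + 52*(-1/78) = 1/52 - ⅔ = -101/156 ≈ -0.64744)
(Z - 141)² = (-101/156 - 141)² = (-22097/156)² = 488277409/24336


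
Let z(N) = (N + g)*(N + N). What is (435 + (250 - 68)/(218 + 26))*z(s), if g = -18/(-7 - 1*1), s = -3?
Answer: 478449/244 ≈ 1960.9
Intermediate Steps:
g = 9/4 (g = -18/(-7 - 1) = -18/(-8) = -18*(-⅛) = 9/4 ≈ 2.2500)
z(N) = 2*N*(9/4 + N) (z(N) = (N + 9/4)*(N + N) = (9/4 + N)*(2*N) = 2*N*(9/4 + N))
(435 + (250 - 68)/(218 + 26))*z(s) = (435 + (250 - 68)/(218 + 26))*((½)*(-3)*(9 + 4*(-3))) = (435 + 182/244)*((½)*(-3)*(9 - 12)) = (435 + 182*(1/244))*((½)*(-3)*(-3)) = (435 + 91/122)*(9/2) = (53161/122)*(9/2) = 478449/244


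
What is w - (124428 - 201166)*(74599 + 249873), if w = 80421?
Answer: 24899412757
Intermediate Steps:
w - (124428 - 201166)*(74599 + 249873) = 80421 - (124428 - 201166)*(74599 + 249873) = 80421 - (-76738)*324472 = 80421 - 1*(-24899332336) = 80421 + 24899332336 = 24899412757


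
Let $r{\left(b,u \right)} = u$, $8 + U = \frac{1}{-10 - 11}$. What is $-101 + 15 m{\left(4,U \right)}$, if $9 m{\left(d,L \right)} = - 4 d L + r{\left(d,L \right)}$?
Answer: $\frac{2104}{21} \approx 100.19$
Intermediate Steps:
$U = - \frac{169}{21}$ ($U = -8 + \frac{1}{-10 - 11} = -8 + \frac{1}{-21} = -8 - \frac{1}{21} = - \frac{169}{21} \approx -8.0476$)
$m{\left(d,L \right)} = \frac{L}{9} - \frac{4 L d}{9}$ ($m{\left(d,L \right)} = \frac{- 4 d L + L}{9} = \frac{- 4 L d + L}{9} = \frac{L - 4 L d}{9} = \frac{L}{9} - \frac{4 L d}{9}$)
$-101 + 15 m{\left(4,U \right)} = -101 + 15 \cdot \frac{1}{9} \left(- \frac{169}{21}\right) \left(1 - 16\right) = -101 + 15 \cdot \frac{1}{9} \left(- \frac{169}{21}\right) \left(-15\right) = -101 + 15 \cdot \frac{845}{63} = -101 + \frac{4225}{21} = \frac{2104}{21}$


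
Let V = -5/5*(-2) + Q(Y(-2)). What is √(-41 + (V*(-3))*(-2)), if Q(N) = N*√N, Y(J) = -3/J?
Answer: √(-116 + 18*√6)/2 ≈ 4.24*I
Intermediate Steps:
Q(N) = N^(3/2)
V = 2 + 3*√6/4 (V = -5/5*(-2) + (-3/(-2))^(3/2) = -5*⅕*(-2) + (-3*(-½))^(3/2) = -1*(-2) + (3/2)^(3/2) = 2 + 3*√6/4 ≈ 3.8371)
√(-41 + (V*(-3))*(-2)) = √(-41 + ((2 + 3*√6/4)*(-3))*(-2)) = √(-41 + (-6 - 9*√6/4)*(-2)) = √(-41 + (12 + 9*√6/2)) = √(-29 + 9*√6/2)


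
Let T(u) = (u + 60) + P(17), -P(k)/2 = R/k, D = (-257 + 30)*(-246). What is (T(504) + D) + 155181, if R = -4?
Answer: 3596987/17 ≈ 2.1159e+5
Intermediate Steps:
D = 55842 (D = -227*(-246) = 55842)
P(k) = 8/k (P(k) = -(-8)/k = 8/k)
T(u) = 1028/17 + u (T(u) = (u + 60) + 8/17 = (60 + u) + 8*(1/17) = (60 + u) + 8/17 = 1028/17 + u)
(T(504) + D) + 155181 = ((1028/17 + 504) + 55842) + 155181 = (9596/17 + 55842) + 155181 = 958910/17 + 155181 = 3596987/17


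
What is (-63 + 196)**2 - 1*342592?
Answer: -324903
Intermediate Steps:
(-63 + 196)**2 - 1*342592 = 133**2 - 342592 = 17689 - 342592 = -324903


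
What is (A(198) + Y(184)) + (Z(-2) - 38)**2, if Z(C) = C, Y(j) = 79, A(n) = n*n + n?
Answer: 41081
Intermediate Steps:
A(n) = n + n**2 (A(n) = n**2 + n = n + n**2)
(A(198) + Y(184)) + (Z(-2) - 38)**2 = (198*(1 + 198) + 79) + (-2 - 38)**2 = (198*199 + 79) + (-40)**2 = (39402 + 79) + 1600 = 39481 + 1600 = 41081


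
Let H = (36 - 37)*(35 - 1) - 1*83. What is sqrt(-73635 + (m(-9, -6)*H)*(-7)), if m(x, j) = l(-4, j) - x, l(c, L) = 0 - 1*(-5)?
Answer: I*sqrt(62169) ≈ 249.34*I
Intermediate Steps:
l(c, L) = 5 (l(c, L) = 0 + 5 = 5)
m(x, j) = 5 - x
H = -117 (H = -1*34 - 83 = -34 - 83 = -117)
sqrt(-73635 + (m(-9, -6)*H)*(-7)) = sqrt(-73635 + ((5 - 1*(-9))*(-117))*(-7)) = sqrt(-73635 + ((5 + 9)*(-117))*(-7)) = sqrt(-73635 + (14*(-117))*(-7)) = sqrt(-73635 - 1638*(-7)) = sqrt(-73635 + 11466) = sqrt(-62169) = I*sqrt(62169)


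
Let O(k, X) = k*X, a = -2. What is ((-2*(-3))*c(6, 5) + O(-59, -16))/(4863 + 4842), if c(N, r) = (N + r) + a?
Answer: 998/9705 ≈ 0.10283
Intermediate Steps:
c(N, r) = -2 + N + r (c(N, r) = (N + r) - 2 = -2 + N + r)
O(k, X) = X*k
((-2*(-3))*c(6, 5) + O(-59, -16))/(4863 + 4842) = ((-2*(-3))*(-2 + 6 + 5) - 16*(-59))/(4863 + 4842) = (6*9 + 944)/9705 = (54 + 944)*(1/9705) = 998*(1/9705) = 998/9705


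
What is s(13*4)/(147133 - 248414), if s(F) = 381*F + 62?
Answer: -19874/101281 ≈ -0.19623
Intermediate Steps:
s(F) = 62 + 381*F
s(13*4)/(147133 - 248414) = (62 + 381*(13*4))/(147133 - 248414) = (62 + 381*52)/(-101281) = (62 + 19812)*(-1/101281) = 19874*(-1/101281) = -19874/101281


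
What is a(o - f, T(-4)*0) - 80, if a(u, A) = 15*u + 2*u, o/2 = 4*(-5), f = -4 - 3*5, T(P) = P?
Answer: -437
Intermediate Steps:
f = -19 (f = -4 - 15 = -19)
o = -40 (o = 2*(4*(-5)) = 2*(-20) = -40)
a(u, A) = 17*u
a(o - f, T(-4)*0) - 80 = 17*(-40 - 1*(-19)) - 80 = 17*(-40 + 19) - 80 = 17*(-21) - 80 = -357 - 80 = -437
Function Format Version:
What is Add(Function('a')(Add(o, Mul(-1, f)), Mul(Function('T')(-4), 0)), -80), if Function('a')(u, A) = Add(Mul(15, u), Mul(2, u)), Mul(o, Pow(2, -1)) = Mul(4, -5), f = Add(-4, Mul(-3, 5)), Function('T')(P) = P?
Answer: -437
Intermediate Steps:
f = -19 (f = Add(-4, -15) = -19)
o = -40 (o = Mul(2, Mul(4, -5)) = Mul(2, -20) = -40)
Function('a')(u, A) = Mul(17, u)
Add(Function('a')(Add(o, Mul(-1, f)), Mul(Function('T')(-4), 0)), -80) = Add(Mul(17, Add(-40, Mul(-1, -19))), -80) = Add(Mul(17, Add(-40, 19)), -80) = Add(Mul(17, -21), -80) = Add(-357, -80) = -437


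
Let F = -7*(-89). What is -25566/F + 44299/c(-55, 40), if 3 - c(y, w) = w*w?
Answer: -68427179/994931 ≈ -68.776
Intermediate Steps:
F = 623
c(y, w) = 3 - w² (c(y, w) = 3 - w*w = 3 - w²)
-25566/F + 44299/c(-55, 40) = -25566/623 + 44299/(3 - 1*40²) = -25566*1/623 + 44299/(3 - 1*1600) = -25566/623 + 44299/(3 - 1600) = -25566/623 + 44299/(-1597) = -25566/623 + 44299*(-1/1597) = -25566/623 - 44299/1597 = -68427179/994931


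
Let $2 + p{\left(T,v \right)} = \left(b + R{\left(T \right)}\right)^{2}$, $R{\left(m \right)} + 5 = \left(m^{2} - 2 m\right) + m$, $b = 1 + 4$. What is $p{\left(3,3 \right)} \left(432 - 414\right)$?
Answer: $612$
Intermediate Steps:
$b = 5$
$R{\left(m \right)} = -5 + m^{2} - m$ ($R{\left(m \right)} = -5 + \left(\left(m^{2} - 2 m\right) + m\right) = -5 + \left(m^{2} - m\right) = -5 + m^{2} - m$)
$p{\left(T,v \right)} = -2 + \left(T^{2} - T\right)^{2}$ ($p{\left(T,v \right)} = -2 + \left(5 - \left(5 + T - T^{2}\right)\right)^{2} = -2 + \left(T^{2} - T\right)^{2}$)
$p{\left(3,3 \right)} \left(432 - 414\right) = \left(-2 + 3^{2} \left(-1 + 3\right)^{2}\right) \left(432 - 414\right) = \left(-2 + 9 \cdot 2^{2}\right) 18 = \left(-2 + 9 \cdot 4\right) 18 = \left(-2 + 36\right) 18 = 34 \cdot 18 = 612$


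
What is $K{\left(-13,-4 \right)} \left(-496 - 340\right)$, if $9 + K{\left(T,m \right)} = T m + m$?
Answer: $-32604$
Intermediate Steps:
$K{\left(T,m \right)} = -9 + m + T m$ ($K{\left(T,m \right)} = -9 + \left(T m + m\right) = -9 + \left(m + T m\right) = -9 + m + T m$)
$K{\left(-13,-4 \right)} \left(-496 - 340\right) = \left(-9 - 4 - -52\right) \left(-496 - 340\right) = \left(-9 - 4 + 52\right) \left(-836\right) = 39 \left(-836\right) = -32604$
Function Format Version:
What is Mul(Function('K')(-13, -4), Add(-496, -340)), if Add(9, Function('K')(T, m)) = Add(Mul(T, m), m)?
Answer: -32604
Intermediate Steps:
Function('K')(T, m) = Add(-9, m, Mul(T, m)) (Function('K')(T, m) = Add(-9, Add(Mul(T, m), m)) = Add(-9, Add(m, Mul(T, m))) = Add(-9, m, Mul(T, m)))
Mul(Function('K')(-13, -4), Add(-496, -340)) = Mul(Add(-9, -4, Mul(-13, -4)), Add(-496, -340)) = Mul(Add(-9, -4, 52), -836) = Mul(39, -836) = -32604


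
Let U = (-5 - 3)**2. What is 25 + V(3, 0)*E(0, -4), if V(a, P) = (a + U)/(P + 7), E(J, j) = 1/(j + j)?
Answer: 1333/56 ≈ 23.804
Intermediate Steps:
E(J, j) = 1/(2*j)
U = 64 (U = (-8)**2 = 64)
V(a, P) = (64 + a)/(7 + P) (V(a, P) = (a + 64)/(P + 7) = (64 + a)/(7 + P))
25 + V(3, 0)*E(0, -4) = 25 + ((64 + 3)/(7 + 0))*((1/2)/(-4)) = 25 + (67/7)*((1/2)*(-1/4)) = 25 + ((1/7)*67)*(-1/8) = 25 + (67/7)*(-1/8) = 25 - 67/56 = 1333/56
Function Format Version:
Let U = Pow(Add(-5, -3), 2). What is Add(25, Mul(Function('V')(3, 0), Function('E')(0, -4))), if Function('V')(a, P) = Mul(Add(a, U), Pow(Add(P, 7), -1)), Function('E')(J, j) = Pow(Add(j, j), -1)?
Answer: Rational(1333, 56) ≈ 23.804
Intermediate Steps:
Function('E')(J, j) = Mul(Rational(1, 2), Pow(j, -1)) (Function('E')(J, j) = Pow(Mul(2, j), -1) = Mul(Rational(1, 2), Pow(j, -1)))
U = 64 (U = Pow(-8, 2) = 64)
Function('V')(a, P) = Mul(Pow(Add(7, P), -1), Add(64, a)) (Function('V')(a, P) = Mul(Add(a, 64), Pow(Add(P, 7), -1)) = Mul(Add(64, a), Pow(Add(7, P), -1)) = Mul(Pow(Add(7, P), -1), Add(64, a)))
Add(25, Mul(Function('V')(3, 0), Function('E')(0, -4))) = Add(25, Mul(Mul(Pow(Add(7, 0), -1), Add(64, 3)), Mul(Rational(1, 2), Pow(-4, -1)))) = Add(25, Mul(Mul(Pow(7, -1), 67), Mul(Rational(1, 2), Rational(-1, 4)))) = Add(25, Mul(Mul(Rational(1, 7), 67), Rational(-1, 8))) = Add(25, Mul(Rational(67, 7), Rational(-1, 8))) = Add(25, Rational(-67, 56)) = Rational(1333, 56)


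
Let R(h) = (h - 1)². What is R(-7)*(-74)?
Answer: -4736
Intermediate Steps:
R(h) = (-1 + h)²
R(-7)*(-74) = (-1 - 7)²*(-74) = (-8)²*(-74) = 64*(-74) = -4736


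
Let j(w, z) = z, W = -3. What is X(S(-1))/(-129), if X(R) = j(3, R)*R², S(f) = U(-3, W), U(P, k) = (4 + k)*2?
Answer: -8/129 ≈ -0.062016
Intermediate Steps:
U(P, k) = 8 + 2*k
S(f) = 2 (S(f) = 8 + 2*(-3) = 8 - 6 = 2)
X(R) = R³ (X(R) = R*R² = R³)
X(S(-1))/(-129) = 2³/(-129) = 8*(-1/129) = -8/129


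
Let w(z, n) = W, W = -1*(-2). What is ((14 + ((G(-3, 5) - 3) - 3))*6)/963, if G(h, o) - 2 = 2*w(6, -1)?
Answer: 28/321 ≈ 0.087227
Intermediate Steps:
W = 2
w(z, n) = 2
G(h, o) = 6 (G(h, o) = 2 + 2*2 = 2 + 4 = 6)
((14 + ((G(-3, 5) - 3) - 3))*6)/963 = ((14 + ((6 - 3) - 3))*6)/963 = ((14 + (3 - 3))*6)*(1/963) = ((14 + 0)*6)*(1/963) = (14*6)*(1/963) = 84*(1/963) = 28/321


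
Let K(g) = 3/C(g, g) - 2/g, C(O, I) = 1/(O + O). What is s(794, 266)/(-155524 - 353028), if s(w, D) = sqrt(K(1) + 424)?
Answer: -sqrt(107)/254276 ≈ -4.0681e-5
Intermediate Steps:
C(O, I) = 1/(2*O)
K(g) = -2/g + 6*g (K(g) = 3/((1/(2*g))) - 2/g = 3*(2*g) - 2/g = 6*g - 2/g = -2/g + 6*g)
s(w, D) = 2*sqrt(107) (s(w, D) = sqrt((-2/1 + 6*1) + 424) = sqrt((-2*1 + 6) + 424) = sqrt((-2 + 6) + 424) = sqrt(4 + 424) = sqrt(428) = 2*sqrt(107))
s(794, 266)/(-155524 - 353028) = (2*sqrt(107))/(-155524 - 353028) = (2*sqrt(107))/(-508552) = (2*sqrt(107))*(-1/508552) = -sqrt(107)/254276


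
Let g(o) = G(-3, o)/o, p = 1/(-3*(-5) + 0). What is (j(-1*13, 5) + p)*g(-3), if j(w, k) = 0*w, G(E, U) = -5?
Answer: ⅑ ≈ 0.11111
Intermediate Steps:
j(w, k) = 0
p = 1/15 (p = 1/(15 + 0) = 1/15 ≈ 0.066667)
g(o) = -5/o
(j(-1*13, 5) + p)*g(-3) = (0 + 1/15)*(-5/(-3)) = (-5*(-⅓))/15 = (1/15)*(5/3) = ⅑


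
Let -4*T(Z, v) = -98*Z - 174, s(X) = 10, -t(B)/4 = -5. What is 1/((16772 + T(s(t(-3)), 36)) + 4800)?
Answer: 2/43721 ≈ 4.5745e-5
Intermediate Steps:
t(B) = 20 (t(B) = -4*(-5) = 20)
T(Z, v) = 87/2 + 49*Z/2 (T(Z, v) = -(-98*Z - 174)/4 = -(-174 - 98*Z)/4 = 87/2 + 49*Z/2)
1/((16772 + T(s(t(-3)), 36)) + 4800) = 1/((16772 + (87/2 + (49/2)*10)) + 4800) = 1/((16772 + (87/2 + 245)) + 4800) = 1/((16772 + 577/2) + 4800) = 1/(34121/2 + 4800) = 1/(43721/2) = 2/43721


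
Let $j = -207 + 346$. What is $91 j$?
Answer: $12649$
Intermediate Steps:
$j = 139$
$91 j = 91 \cdot 139 = 12649$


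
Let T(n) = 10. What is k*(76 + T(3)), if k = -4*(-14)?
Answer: 4816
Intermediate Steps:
k = 56
k*(76 + T(3)) = 56*(76 + 10) = 56*86 = 4816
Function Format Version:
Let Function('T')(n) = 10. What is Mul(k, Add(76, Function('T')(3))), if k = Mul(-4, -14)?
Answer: 4816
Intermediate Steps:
k = 56
Mul(k, Add(76, Function('T')(3))) = Mul(56, Add(76, 10)) = Mul(56, 86) = 4816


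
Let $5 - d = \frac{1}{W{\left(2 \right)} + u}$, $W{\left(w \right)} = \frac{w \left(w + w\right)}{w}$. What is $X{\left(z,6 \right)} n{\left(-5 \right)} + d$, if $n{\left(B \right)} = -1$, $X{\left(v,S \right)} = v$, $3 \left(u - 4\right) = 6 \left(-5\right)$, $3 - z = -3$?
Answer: $- \frac{1}{2} \approx -0.5$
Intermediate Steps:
$z = 6$ ($z = 3 - -3 = 3 + 3 = 6$)
$u = -6$ ($u = 4 + \frac{6 \left(-5\right)}{3} = 4 + \frac{1}{3} \left(-30\right) = 4 - 10 = -6$)
$W{\left(w \right)} = 2 w$ ($W{\left(w \right)} = \frac{w 2 w}{w} = \frac{2 w^{2}}{w} = 2 w$)
$d = \frac{11}{2}$ ($d = 5 - \frac{1}{2 \cdot 2 - 6} = 5 - \frac{1}{4 - 6} = 5 - \frac{1}{-2} = 5 - - \frac{1}{2} = 5 + \frac{1}{2} = \frac{11}{2} \approx 5.5$)
$X{\left(z,6 \right)} n{\left(-5 \right)} + d = 6 \left(-1\right) + \frac{11}{2} = -6 + \frac{11}{2} = - \frac{1}{2}$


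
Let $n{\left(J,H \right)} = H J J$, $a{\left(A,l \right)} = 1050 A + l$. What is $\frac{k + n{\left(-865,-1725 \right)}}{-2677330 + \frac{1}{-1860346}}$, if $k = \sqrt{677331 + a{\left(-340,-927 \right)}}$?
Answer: $\frac{2401126490591250}{4980760156181} - \frac{3720692 \sqrt{79851}}{4980760156181} \approx 482.08$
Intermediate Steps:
$a{\left(A,l \right)} = l + 1050 A$
$n{\left(J,H \right)} = H J^{2}$
$k = 2 \sqrt{79851}$ ($k = \sqrt{677331 + \left(-927 + 1050 \left(-340\right)\right)} = \sqrt{677331 - 357927} = \sqrt{319404} = 2 \sqrt{79851} \approx 565.16$)
$\frac{k + n{\left(-865,-1725 \right)}}{-2677330 + \frac{1}{-1860346}} = \frac{2 \sqrt{79851} - 1725 \left(-865\right)^{2}}{-2677330 + \frac{1}{-1860346}} = \frac{2 \sqrt{79851} - 1290688125}{-2677330 - \frac{1}{1860346}} = \frac{2 \sqrt{79851} - 1290688125}{- \frac{4980760156181}{1860346}} = \left(-1290688125 + 2 \sqrt{79851}\right) \left(- \frac{1860346}{4980760156181}\right) = \frac{2401126490591250}{4980760156181} - \frac{3720692 \sqrt{79851}}{4980760156181}$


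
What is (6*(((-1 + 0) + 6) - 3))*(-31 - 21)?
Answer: -624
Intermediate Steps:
(6*(((-1 + 0) + 6) - 3))*(-31 - 21) = (6*((-1 + 6) - 3))*(-52) = (6*(5 - 3))*(-52) = (6*2)*(-52) = 12*(-52) = -624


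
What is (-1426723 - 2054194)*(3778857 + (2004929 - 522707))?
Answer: -18313379329443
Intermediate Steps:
(-1426723 - 2054194)*(3778857 + (2004929 - 522707)) = -3480917*(3778857 + 1482222) = -3480917*5261079 = -18313379329443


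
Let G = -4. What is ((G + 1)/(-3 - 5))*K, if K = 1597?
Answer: 4791/8 ≈ 598.88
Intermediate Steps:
((G + 1)/(-3 - 5))*K = ((-4 + 1)/(-3 - 5))*1597 = -3/(-8)*1597 = -3*(-⅛)*1597 = (3/8)*1597 = 4791/8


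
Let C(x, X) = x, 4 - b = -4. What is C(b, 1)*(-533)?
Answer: -4264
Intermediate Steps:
b = 8 (b = 4 - 1*(-4) = 4 + 4 = 8)
C(b, 1)*(-533) = 8*(-533) = -4264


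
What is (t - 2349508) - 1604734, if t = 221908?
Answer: -3732334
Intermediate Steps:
(t - 2349508) - 1604734 = (221908 - 2349508) - 1604734 = -2127600 - 1604734 = -3732334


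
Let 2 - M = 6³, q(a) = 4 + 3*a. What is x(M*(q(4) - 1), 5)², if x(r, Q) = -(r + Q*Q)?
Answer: 10144225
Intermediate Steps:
M = -214 (M = 2 - 1*6³ = 2 - 1*216 = 2 - 216 = -214)
x(r, Q) = -r - Q² (x(r, Q) = -(r + Q²) = -r - Q²)
x(M*(q(4) - 1), 5)² = (-(-214)*((4 + 3*4) - 1) - 1*5²)² = (-(-214)*((4 + 12) - 1) - 1*25)² = (-(-214)*(16 - 1) - 25)² = (-(-214)*15 - 25)² = (-1*(-3210) - 25)² = (3210 - 25)² = 3185² = 10144225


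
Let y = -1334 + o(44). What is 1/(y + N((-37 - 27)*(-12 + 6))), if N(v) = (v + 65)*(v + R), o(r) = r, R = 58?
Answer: 1/197168 ≈ 5.0718e-6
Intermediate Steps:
y = -1290 (y = -1334 + 44 = -1290)
N(v) = (58 + v)*(65 + v) (N(v) = (v + 65)*(v + 58) = (65 + v)*(58 + v) = (58 + v)*(65 + v))
1/(y + N((-37 - 27)*(-12 + 6))) = 1/(-1290 + (3770 + ((-37 - 27)*(-12 + 6))² + 123*((-37 - 27)*(-12 + 6)))) = 1/(-1290 + (3770 + (-64*(-6))² + 123*(-64*(-6)))) = 1/(-1290 + (3770 + 384² + 123*384)) = 1/(-1290 + (3770 + 147456 + 47232)) = 1/(-1290 + 198458) = 1/197168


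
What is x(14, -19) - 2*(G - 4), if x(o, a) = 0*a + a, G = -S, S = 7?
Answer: 3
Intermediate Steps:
G = -7 (G = -1*7 = -7)
x(o, a) = a (x(o, a) = 0 + a = a)
x(14, -19) - 2*(G - 4) = -19 - 2*(-7 - 4) = -19 - 2*(-11) = -19 - 1*(-22) = -19 + 22 = 3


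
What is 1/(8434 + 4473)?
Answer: 1/12907 ≈ 7.7477e-5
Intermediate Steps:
1/(8434 + 4473) = 1/12907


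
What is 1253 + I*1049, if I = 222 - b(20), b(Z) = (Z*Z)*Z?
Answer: -8157869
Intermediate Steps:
b(Z) = Z**3 (b(Z) = Z**2*Z = Z**3)
I = -7778 (I = 222 - 1*20**3 = 222 - 1*8000 = 222 - 8000 = -7778)
1253 + I*1049 = 1253 - 7778*1049 = 1253 - 8159122 = -8157869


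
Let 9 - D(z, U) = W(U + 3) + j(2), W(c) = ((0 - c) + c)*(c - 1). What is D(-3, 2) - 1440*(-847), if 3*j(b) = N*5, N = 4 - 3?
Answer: 3659062/3 ≈ 1.2197e+6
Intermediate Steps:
N = 1
W(c) = 0 (W(c) = (-c + c)*(-1 + c) = 0*(-1 + c) = 0)
j(b) = 5/3 (j(b) = (1*5)/3 = (⅓)*5 = 5/3)
D(z, U) = 22/3 (D(z, U) = 9 - (0 + 5/3) = 9 - 1*5/3 = 9 - 5/3 = 22/3)
D(-3, 2) - 1440*(-847) = 22/3 - 1440*(-847) = 22/3 + 1219680 = 3659062/3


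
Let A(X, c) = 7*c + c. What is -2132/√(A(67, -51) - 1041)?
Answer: 2132*I*√161/483 ≈ 56.008*I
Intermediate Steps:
A(X, c) = 8*c
-2132/√(A(67, -51) - 1041) = -2132/√(8*(-51) - 1041) = -2132/√(-408 - 1041) = -2132*(-I*√161/483) = -(-2132)*I*√161/483 = 2132*I*√161/483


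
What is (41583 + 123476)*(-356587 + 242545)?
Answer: -18823658478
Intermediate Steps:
(41583 + 123476)*(-356587 + 242545) = 165059*(-114042) = -18823658478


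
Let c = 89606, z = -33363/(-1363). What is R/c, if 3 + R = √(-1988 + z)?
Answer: -3/89606 + I*√3647771003/122132978 ≈ -3.348e-5 + 0.00049452*I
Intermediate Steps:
z = 33363/1363 (z = -33363*(-1/1363) = 33363/1363 ≈ 24.478)
R = -3 + I*√3647771003/1363 (R = -3 + √(-1988 + 33363/1363) = -3 + √(-2676281/1363) = -3 + I*√3647771003/1363 ≈ -3.0 + 44.312*I)
R/c = (-3 + I*√3647771003/1363)/89606 = (-3 + I*√3647771003/1363)*(1/89606) = -3/89606 + I*√3647771003/122132978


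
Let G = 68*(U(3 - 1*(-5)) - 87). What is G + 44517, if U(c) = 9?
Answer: 39213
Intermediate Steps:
G = -5304 (G = 68*(9 - 87) = 68*(-78) = -5304)
G + 44517 = -5304 + 44517 = 39213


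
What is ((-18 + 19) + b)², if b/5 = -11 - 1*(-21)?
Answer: 2601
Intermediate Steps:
b = 50 (b = 5*(-11 - 1*(-21)) = 5*(-11 + 21) = 5*10 = 50)
((-18 + 19) + b)² = ((-18 + 19) + 50)² = (1 + 50)² = 51² = 2601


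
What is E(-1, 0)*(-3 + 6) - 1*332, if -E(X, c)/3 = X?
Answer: -323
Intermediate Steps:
E(X, c) = -3*X
E(-1, 0)*(-3 + 6) - 1*332 = (-3*(-1))*(-3 + 6) - 1*332 = 3*3 - 332 = 9 - 332 = -323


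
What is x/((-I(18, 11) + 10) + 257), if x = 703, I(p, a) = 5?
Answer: 703/262 ≈ 2.6832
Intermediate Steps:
x/((-I(18, 11) + 10) + 257) = 703/((-1*5 + 10) + 257) = 703/((-5 + 10) + 257) = 703/(5 + 257) = 703/262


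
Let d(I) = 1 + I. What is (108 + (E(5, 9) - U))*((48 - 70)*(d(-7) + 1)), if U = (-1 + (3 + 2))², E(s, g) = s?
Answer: 10670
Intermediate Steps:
U = 16 (U = (-1 + 5)² = 4² = 16)
(108 + (E(5, 9) - U))*((48 - 70)*(d(-7) + 1)) = (108 + (5 - 1*16))*((48 - 70)*((1 - 7) + 1)) = (108 + (5 - 16))*(-22*(-6 + 1)) = (108 - 11)*(-22*(-5)) = 97*110 = 10670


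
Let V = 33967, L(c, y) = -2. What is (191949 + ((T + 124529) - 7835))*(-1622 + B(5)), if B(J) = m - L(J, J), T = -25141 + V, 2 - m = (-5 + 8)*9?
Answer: -522236505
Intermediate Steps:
m = -25 (m = 2 - (-5 + 8)*9 = 2 - 3*9 = 2 - 1*27 = 2 - 27 = -25)
T = 8826 (T = -25141 + 33967 = 8826)
B(J) = -23 (B(J) = -25 - 1*(-2) = -25 + 2 = -23)
(191949 + ((T + 124529) - 7835))*(-1622 + B(5)) = (191949 + ((8826 + 124529) - 7835))*(-1622 - 23) = (191949 + (133355 - 7835))*(-1645) = (191949 + 125520)*(-1645) = 317469*(-1645) = -522236505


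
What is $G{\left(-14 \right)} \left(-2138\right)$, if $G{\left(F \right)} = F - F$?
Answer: $0$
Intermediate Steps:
$G{\left(F \right)} = 0$
$G{\left(-14 \right)} \left(-2138\right) = 0 \left(-2138\right) = 0$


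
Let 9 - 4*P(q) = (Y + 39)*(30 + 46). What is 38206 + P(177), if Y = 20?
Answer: 148349/4 ≈ 37087.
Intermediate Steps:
P(q) = -4475/4 (P(q) = 9/4 - (20 + 39)*(30 + 46)/4 = 9/4 - 59*76/4 = 9/4 - ¼*4484 = 9/4 - 1121 = -4475/4)
38206 + P(177) = 38206 - 4475/4 = 148349/4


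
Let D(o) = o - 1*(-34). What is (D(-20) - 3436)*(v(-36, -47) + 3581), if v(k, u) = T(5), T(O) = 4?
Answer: -12267870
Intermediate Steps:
v(k, u) = 4
D(o) = 34 + o (D(o) = o + 34 = 34 + o)
(D(-20) - 3436)*(v(-36, -47) + 3581) = ((34 - 20) - 3436)*(4 + 3581) = (14 - 3436)*3585 = -3422*3585 = -12267870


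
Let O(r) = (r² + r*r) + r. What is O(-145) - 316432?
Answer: -274527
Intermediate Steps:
O(r) = r + 2*r² (O(r) = (r² + r²) + r = 2*r² + r = r + 2*r²)
O(-145) - 316432 = -145*(1 + 2*(-145)) - 316432 = -145*(1 - 290) - 316432 = -145*(-289) - 316432 = 41905 - 316432 = -274527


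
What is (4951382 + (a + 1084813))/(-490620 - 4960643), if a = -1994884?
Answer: -4041311/5451263 ≈ -0.74135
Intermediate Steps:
(4951382 + (a + 1084813))/(-490620 - 4960643) = (4951382 + (-1994884 + 1084813))/(-490620 - 4960643) = (4951382 - 910071)/(-5451263) = 4041311*(-1/5451263) = -4041311/5451263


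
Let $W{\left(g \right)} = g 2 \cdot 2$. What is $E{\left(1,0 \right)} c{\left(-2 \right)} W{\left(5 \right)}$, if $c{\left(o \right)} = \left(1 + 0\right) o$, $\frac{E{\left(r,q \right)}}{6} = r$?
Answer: $-240$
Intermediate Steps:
$E{\left(r,q \right)} = 6 r$
$c{\left(o \right)} = o$ ($c{\left(o \right)} = 1 o = o$)
$W{\left(g \right)} = 4 g$ ($W{\left(g \right)} = 2 g 2 = 4 g$)
$E{\left(1,0 \right)} c{\left(-2 \right)} W{\left(5 \right)} = 6 \cdot 1 \left(-2\right) 4 \cdot 5 = 6 \left(-2\right) 20 = \left(-12\right) 20 = -240$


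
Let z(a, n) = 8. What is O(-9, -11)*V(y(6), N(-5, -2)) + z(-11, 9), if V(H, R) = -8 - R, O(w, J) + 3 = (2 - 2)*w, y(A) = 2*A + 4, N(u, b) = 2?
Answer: 38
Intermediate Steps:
y(A) = 4 + 2*A
O(w, J) = -3 (O(w, J) = -3 + (2 - 2)*w = -3 + 0*w = -3 + 0 = -3)
O(-9, -11)*V(y(6), N(-5, -2)) + z(-11, 9) = -3*(-8 - 1*2) + 8 = -3*(-8 - 2) + 8 = -3*(-10) + 8 = 30 + 8 = 38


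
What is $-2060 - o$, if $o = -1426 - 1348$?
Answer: $714$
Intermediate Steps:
$o = -2774$ ($o = -1426 - 1348 = -2774$)
$-2060 - o = -2060 - -2774 = -2060 + 2774 = 714$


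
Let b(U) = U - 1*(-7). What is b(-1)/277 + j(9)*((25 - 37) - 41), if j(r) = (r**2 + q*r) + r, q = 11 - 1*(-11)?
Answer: -4228122/277 ≈ -15264.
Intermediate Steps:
q = 22 (q = 11 + 11 = 22)
b(U) = 7 + U (b(U) = U + 7 = 7 + U)
j(r) = r**2 + 23*r (j(r) = (r**2 + 22*r) + r = r**2 + 23*r)
b(-1)/277 + j(9)*((25 - 37) - 41) = (7 - 1)/277 + (9*(23 + 9))*((25 - 37) - 41) = 6*(1/277) + (9*32)*(-12 - 41) = 6/277 + 288*(-53) = 6/277 - 15264 = -4228122/277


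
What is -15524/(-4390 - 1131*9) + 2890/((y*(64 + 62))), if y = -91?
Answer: 67946887/83524077 ≈ 0.81350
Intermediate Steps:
-15524/(-4390 - 1131*9) + 2890/((y*(64 + 62))) = -15524/(-4390 - 1131*9) + 2890/((-91*(64 + 62))) = -15524/(-4390 - 10179) + 2890/((-91*126)) = -15524/(-14569) + 2890/(-11466) = -15524*(-1/14569) + 2890*(-1/11466) = 15524/14569 - 1445/5733 = 67946887/83524077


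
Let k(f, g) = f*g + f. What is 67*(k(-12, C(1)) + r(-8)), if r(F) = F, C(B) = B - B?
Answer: -1340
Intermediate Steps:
C(B) = 0
k(f, g) = f + f*g
67*(k(-12, C(1)) + r(-8)) = 67*(-12*(1 + 0) - 8) = 67*(-12*1 - 8) = 67*(-12 - 8) = 67*(-20) = -1340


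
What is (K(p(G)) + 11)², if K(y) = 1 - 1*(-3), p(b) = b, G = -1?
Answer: 225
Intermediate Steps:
K(y) = 4 (K(y) = 1 + 3 = 4)
(K(p(G)) + 11)² = (4 + 11)² = 15² = 225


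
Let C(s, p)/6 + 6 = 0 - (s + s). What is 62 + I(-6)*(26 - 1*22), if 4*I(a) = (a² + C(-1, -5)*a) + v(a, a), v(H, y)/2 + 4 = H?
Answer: 222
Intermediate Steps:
v(H, y) = -8 + 2*H
C(s, p) = -36 - 12*s (C(s, p) = -36 + 6*(0 - (s + s)) = -36 + 6*(0 - 2*s) = -36 + 6*(-2*s) = -36 - 12*s)
I(a) = -2 - 11*a/2 + a²/4 (I(a) = ((a² + (-36 - 12*(-1))*a) + (-8 + 2*a))/4 = ((a² + (-36 + 12)*a) + (-8 + 2*a))/4 = ((a² - 24*a) + (-8 + 2*a))/4 = (-8 + a² - 22*a)/4 = -2 - 11*a/2 + a²/4)
62 + I(-6)*(26 - 1*22) = 62 + (-2 - 11/2*(-6) + (¼)*(-6)²)*(26 - 1*22) = 62 + (-2 + 33 + (¼)*36)*(26 - 22) = 62 + (-2 + 33 + 9)*4 = 62 + 40*4 = 62 + 160 = 222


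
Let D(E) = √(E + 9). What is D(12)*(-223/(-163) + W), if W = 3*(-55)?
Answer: -26672*√21/163 ≈ -749.86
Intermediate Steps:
D(E) = √(9 + E)
W = -165
D(12)*(-223/(-163) + W) = √(9 + 12)*(-223/(-163) - 165) = √21*(-223*(-1/163) - 165) = √21*(223/163 - 165) = √21*(-26672/163) = -26672*√21/163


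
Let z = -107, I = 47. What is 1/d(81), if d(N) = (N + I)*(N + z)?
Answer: -1/3328 ≈ -0.00030048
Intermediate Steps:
d(N) = (-107 + N)*(47 + N) (d(N) = (N + 47)*(N - 107) = (47 + N)*(-107 + N) = (-107 + N)*(47 + N))
1/d(81) = 1/(-5029 + 81**2 - 60*81) = 1/(-5029 + 6561 - 4860) = 1/(-3328) = -1/3328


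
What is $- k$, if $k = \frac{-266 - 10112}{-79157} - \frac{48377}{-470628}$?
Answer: $- \frac{8713555573}{37253500596} \approx -0.2339$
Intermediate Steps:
$k = \frac{8713555573}{37253500596}$ ($k = \left(-266 - 10112\right) \left(- \frac{1}{79157}\right) - - \frac{48377}{470628} = \left(-10378\right) \left(- \frac{1}{79157}\right) + \frac{48377}{470628} = \frac{10378}{79157} + \frac{48377}{470628} = \frac{8713555573}{37253500596} \approx 0.2339$)
$- k = \left(-1\right) \frac{8713555573}{37253500596} = - \frac{8713555573}{37253500596}$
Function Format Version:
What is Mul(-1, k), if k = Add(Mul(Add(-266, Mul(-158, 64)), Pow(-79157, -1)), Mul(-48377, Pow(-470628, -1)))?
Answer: Rational(-8713555573, 37253500596) ≈ -0.23390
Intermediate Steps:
k = Rational(8713555573, 37253500596) (k = Add(Mul(Add(-266, -10112), Rational(-1, 79157)), Mul(-48377, Rational(-1, 470628))) = Add(Mul(-10378, Rational(-1, 79157)), Rational(48377, 470628)) = Add(Rational(10378, 79157), Rational(48377, 470628)) = Rational(8713555573, 37253500596) ≈ 0.23390)
Mul(-1, k) = Mul(-1, Rational(8713555573, 37253500596)) = Rational(-8713555573, 37253500596)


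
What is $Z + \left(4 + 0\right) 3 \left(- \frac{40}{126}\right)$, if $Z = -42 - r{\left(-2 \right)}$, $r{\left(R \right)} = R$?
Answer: $- \frac{920}{21} \approx -43.81$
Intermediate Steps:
$Z = -40$ ($Z = -42 - -2 = -42 + 2 = -40$)
$Z + \left(4 + 0\right) 3 \left(- \frac{40}{126}\right) = -40 + \left(4 + 0\right) 3 \left(- \frac{40}{126}\right) = -40 + 4 \cdot 3 \left(\left(-40\right) \frac{1}{126}\right) = -40 + 12 \left(- \frac{20}{63}\right) = -40 - \frac{80}{21} = - \frac{920}{21}$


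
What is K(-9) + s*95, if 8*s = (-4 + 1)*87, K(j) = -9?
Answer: -24867/8 ≈ -3108.4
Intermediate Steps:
s = -261/8 (s = ((-4 + 1)*87)/8 = (-3*87)/8 = (⅛)*(-261) = -261/8 ≈ -32.625)
K(-9) + s*95 = -9 - 261/8*95 = -9 - 24795/8 = -24867/8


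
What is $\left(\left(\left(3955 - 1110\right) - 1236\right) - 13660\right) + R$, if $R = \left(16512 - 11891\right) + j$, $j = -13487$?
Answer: $-20917$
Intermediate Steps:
$R = -8866$ ($R = \left(16512 - 11891\right) - 13487 = 4621 - 13487 = -8866$)
$\left(\left(\left(3955 - 1110\right) - 1236\right) - 13660\right) + R = \left(\left(\left(3955 - 1110\right) - 1236\right) - 13660\right) - 8866 = \left(\left(2845 - 1236\right) - 13660\right) - 8866 = \left(1609 - 13660\right) - 8866 = -12051 - 8866 = -20917$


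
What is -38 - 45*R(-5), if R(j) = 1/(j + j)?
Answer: -67/2 ≈ -33.500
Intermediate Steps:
R(j) = 1/(2*j)
-38 - 45*R(-5) = -38 - 45/(2*(-5)) = -38 - 45*(-1)/(2*5) = -38 - 45*(-⅒) = -38 + 9/2 = -67/2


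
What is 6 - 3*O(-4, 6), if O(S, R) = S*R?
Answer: 78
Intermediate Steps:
O(S, R) = R*S
6 - 3*O(-4, 6) = 6 - 18*(-4) = 6 - 3*(-24) = 6 + 72 = 78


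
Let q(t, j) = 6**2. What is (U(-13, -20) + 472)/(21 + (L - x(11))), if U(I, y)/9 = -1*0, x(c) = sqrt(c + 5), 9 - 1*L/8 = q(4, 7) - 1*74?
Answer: 472/393 ≈ 1.2010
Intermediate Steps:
q(t, j) = 36
L = 376 (L = 72 - 8*(36 - 1*74) = 72 - 8*(36 - 74) = 72 - 8*(-38) = 72 + 304 = 376)
x(c) = sqrt(5 + c)
U(I, y) = 0 (U(I, y) = 9*(-1*0) = 9*0 = 0)
(U(-13, -20) + 472)/(21 + (L - x(11))) = (0 + 472)/(21 + (376 - sqrt(5 + 11))) = 472/(21 + (376 - sqrt(16))) = 472/(21 + (376 - 1*4)) = 472/(21 + (376 - 4)) = 472/(21 + 372) = 472/393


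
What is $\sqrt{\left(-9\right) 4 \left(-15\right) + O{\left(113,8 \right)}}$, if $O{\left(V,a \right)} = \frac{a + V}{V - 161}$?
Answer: $\frac{\sqrt{77397}}{12} \approx 23.184$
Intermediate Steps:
$O{\left(V,a \right)} = \frac{V + a}{-161 + V}$
$\sqrt{\left(-9\right) 4 \left(-15\right) + O{\left(113,8 \right)}} = \sqrt{\left(-9\right) 4 \left(-15\right) + \frac{113 + 8}{-161 + 113}} = \sqrt{\left(-36\right) \left(-15\right) + \frac{1}{-48} \cdot 121} = \sqrt{540 - \frac{121}{48}} = \sqrt{\frac{25799}{48}} = \frac{\sqrt{77397}}{12}$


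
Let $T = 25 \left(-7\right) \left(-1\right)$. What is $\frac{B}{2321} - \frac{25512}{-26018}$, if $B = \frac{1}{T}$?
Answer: $\frac{5181181309}{5283930575} \approx 0.98055$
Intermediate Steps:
$T = 175$ ($T = \left(-175\right) \left(-1\right) = 175$)
$B = \frac{1}{175} \approx 0.0057143$
$\frac{B}{2321} - \frac{25512}{-26018} = \frac{1}{175 \cdot 2321} - \frac{25512}{-26018} = \frac{1}{175} \cdot \frac{1}{2321} - - \frac{12756}{13009} = \frac{1}{406175} + \frac{12756}{13009} = \frac{5181181309}{5283930575}$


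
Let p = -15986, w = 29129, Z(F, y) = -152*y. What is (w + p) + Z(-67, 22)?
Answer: 9799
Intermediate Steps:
(w + p) + Z(-67, 22) = (29129 - 15986) - 152*22 = 13143 - 3344 = 9799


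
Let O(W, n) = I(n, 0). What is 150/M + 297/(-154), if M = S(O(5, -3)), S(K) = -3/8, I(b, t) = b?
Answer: -5627/14 ≈ -401.93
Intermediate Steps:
O(W, n) = n
S(K) = -3/8 (S(K) = -3*⅛ = -3/8)
M = -3/8 ≈ -0.37500
150/M + 297/(-154) = 150/(-3/8) + 297/(-154) = 150*(-8/3) + 297*(-1/154) = -400 - 27/14 = -5627/14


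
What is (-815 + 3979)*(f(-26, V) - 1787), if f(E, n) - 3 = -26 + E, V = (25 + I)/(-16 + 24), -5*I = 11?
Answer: -5809104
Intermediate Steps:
I = -11/5 (I = -⅕*11 = -11/5 ≈ -2.2000)
V = 57/20 (V = (25 - 11/5)/(-16 + 24) = (114/5)/8 = (114/5)*(⅛) = 57/20 ≈ 2.8500)
f(E, n) = -23 + E (f(E, n) = 3 + (-26 + E) = -23 + E)
(-815 + 3979)*(f(-26, V) - 1787) = (-815 + 3979)*((-23 - 26) - 1787) = 3164*(-49 - 1787) = 3164*(-1836) = -5809104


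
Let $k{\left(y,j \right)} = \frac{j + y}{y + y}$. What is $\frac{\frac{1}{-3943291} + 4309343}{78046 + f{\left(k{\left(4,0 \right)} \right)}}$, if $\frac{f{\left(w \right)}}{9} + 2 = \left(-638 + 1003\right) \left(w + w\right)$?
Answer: $\frac{16992993467812}{320640821083} \approx 52.997$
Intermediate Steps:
$k{\left(y,j \right)} = \frac{j + y}{2 y}$
$f{\left(w \right)} = -18 + 6570 w$ ($f{\left(w \right)} = -18 + 9 \left(-638 + 1003\right) \left(w + w\right) = -18 + 9 \cdot 365 \cdot 2 w = -18 + 9 \cdot 730 w = -18 + 6570 w$)
$\frac{\frac{1}{-3943291} + 4309343}{78046 + f{\left(k{\left(4,0 \right)} \right)}} = \frac{\frac{1}{-3943291} + 4309343}{78046 - \left(18 - 6570 \frac{0 + 4}{2 \cdot 4}\right)} = \frac{- \frac{1}{3943291} + 4309343}{78046 - \left(18 - 6570 \cdot \frac{1}{2} \cdot \frac{1}{4} \cdot 4\right)} = \frac{16992993467812}{3943291 \left(78046 + \left(-18 + 6570 \cdot \frac{1}{2}\right)\right)} = \frac{16992993467812}{3943291 \left(78046 + \left(-18 + 3285\right)\right)} = \frac{16992993467812}{3943291 \left(78046 + 3267\right)} = \frac{16992993467812}{3943291 \cdot 81313} = \frac{16992993467812}{3943291} \cdot \frac{1}{81313} = \frac{16992993467812}{320640821083}$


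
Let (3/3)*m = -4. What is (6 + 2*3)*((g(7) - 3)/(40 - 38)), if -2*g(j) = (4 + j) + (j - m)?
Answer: -84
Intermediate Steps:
m = -4
g(j) = -4 - j (g(j) = -((4 + j) + (j - 1*(-4)))/2 = -((4 + j) + (j + 4))/2 = -((4 + j) + (4 + j))/2 = -(8 + 2*j)/2 = -4 - j)
(6 + 2*3)*((g(7) - 3)/(40 - 38)) = (6 + 2*3)*(((-4 - 1*7) - 3)/(40 - 38)) = (6 + 6)*(((-4 - 7) - 3)/2) = 12*((-11 - 3)*(1/2)) = 12*(-14*1/2) = 12*(-7) = -84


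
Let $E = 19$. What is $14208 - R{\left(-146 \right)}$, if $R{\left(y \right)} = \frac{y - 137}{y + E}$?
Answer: $\frac{1804133}{127} \approx 14206.0$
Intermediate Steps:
$R{\left(y \right)} = \frac{-137 + y}{19 + y}$ ($R{\left(y \right)} = \frac{y - 137}{y + 19} = \frac{-137 + y}{19 + y}$)
$14208 - R{\left(-146 \right)} = 14208 - \frac{-137 - 146}{19 - 146} = 14208 - \frac{1}{-127} \left(-283\right) = 14208 - \left(- \frac{1}{127}\right) \left(-283\right) = 14208 - \frac{283}{127} = \frac{1804133}{127}$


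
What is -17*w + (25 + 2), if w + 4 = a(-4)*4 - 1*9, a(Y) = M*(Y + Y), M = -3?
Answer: -1384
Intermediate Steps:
a(Y) = -6*Y (a(Y) = -3*(Y + Y) = -6*Y)
w = 83 (w = -4 + (-6*(-4)*4 - 1*9) = -4 + (24*4 - 9) = -4 + (96 - 9) = -4 + 87 = 83)
-17*w + (25 + 2) = -17*83 + (25 + 2) = -1411 + 27 = -1384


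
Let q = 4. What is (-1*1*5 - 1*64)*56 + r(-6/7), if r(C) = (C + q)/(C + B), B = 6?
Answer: -69541/18 ≈ -3863.4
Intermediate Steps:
r(C) = (4 + C)/(6 + C) (r(C) = (C + 4)/(C + 6) = (4 + C)/(6 + C))
(-1*1*5 - 1*64)*56 + r(-6/7) = (-1*1*5 - 1*64)*56 + (4 - 6/7)/(6 - 6/7) = (-1*5 - 64)*56 + (4 - 6*⅐)/(6 - 6*⅐) = (-5 - 64)*56 + (4 - 6/7)/(6 - 6/7) = -69*56 + (22/7)/(36/7) = -3864 + (7/36)*(22/7) = -3864 + 11/18 = -69541/18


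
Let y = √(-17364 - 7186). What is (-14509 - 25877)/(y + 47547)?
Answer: -1920233142/2260741759 + 201930*I*√982/2260741759 ≈ -0.84938 + 0.002799*I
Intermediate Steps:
y = 5*I*√982 (y = √(-24550) = 5*I*√982 ≈ 156.68*I)
(-14509 - 25877)/(y + 47547) = (-14509 - 25877)/(5*I*√982 + 47547) = -40386/(47547 + 5*I*√982)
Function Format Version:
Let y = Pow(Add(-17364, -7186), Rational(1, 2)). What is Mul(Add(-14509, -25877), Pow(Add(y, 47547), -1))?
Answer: Add(Rational(-1920233142, 2260741759), Mul(Rational(201930, 2260741759), I, Pow(982, Rational(1, 2)))) ≈ Add(-0.84938, Mul(0.0027990, I))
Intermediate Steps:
y = Mul(5, I, Pow(982, Rational(1, 2))) (y = Pow(-24550, Rational(1, 2)) = Mul(5, I, Pow(982, Rational(1, 2))) ≈ Mul(156.68, I))
Mul(Add(-14509, -25877), Pow(Add(y, 47547), -1)) = Mul(Add(-14509, -25877), Pow(Add(Mul(5, I, Pow(982, Rational(1, 2))), 47547), -1)) = Mul(-40386, Pow(Add(47547, Mul(5, I, Pow(982, Rational(1, 2)))), -1))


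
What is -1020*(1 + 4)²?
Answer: -25500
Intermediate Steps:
-1020*(1 + 4)² = -1020*5² = -1020*25 = -25500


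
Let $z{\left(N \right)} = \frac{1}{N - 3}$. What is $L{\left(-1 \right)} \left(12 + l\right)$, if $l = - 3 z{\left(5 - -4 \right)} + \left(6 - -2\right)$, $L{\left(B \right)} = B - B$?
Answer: $0$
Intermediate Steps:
$L{\left(B \right)} = 0$
$z{\left(N \right)} = \frac{1}{-3 + N}$
$l = \frac{15}{2}$ ($l = - \frac{3}{-3 + \left(5 - -4\right)} + \left(6 - -2\right) = - \frac{3}{-3 + \left(5 + 4\right)} + \left(6 + 2\right) = - \frac{3}{-3 + 9} + 8 = - \frac{3}{6} + 8 = \left(-3\right) \frac{1}{6} + 8 = - \frac{1}{2} + 8 = \frac{15}{2} \approx 7.5$)
$L{\left(-1 \right)} \left(12 + l\right) = 0 \left(12 + \frac{15}{2}\right) = 0 \cdot \frac{39}{2} = 0$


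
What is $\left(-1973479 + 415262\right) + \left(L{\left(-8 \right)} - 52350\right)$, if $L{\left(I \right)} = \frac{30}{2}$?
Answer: $-1610552$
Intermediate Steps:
$L{\left(I \right)} = 15$ ($L{\left(I \right)} = 30 \cdot \frac{1}{2} = 15$)
$\left(-1973479 + 415262\right) + \left(L{\left(-8 \right)} - 52350\right) = \left(-1973479 + 415262\right) + \left(15 - 52350\right) = -1558217 + \left(15 - 52350\right) = -1558217 - 52335 = -1610552$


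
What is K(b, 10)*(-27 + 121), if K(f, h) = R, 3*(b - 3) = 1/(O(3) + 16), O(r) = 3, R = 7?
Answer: 658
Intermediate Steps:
b = 172/57 (b = 3 + 1/(3*(3 + 16)) = 3 + (⅓)/19 = 3 + (⅓)*(1/19) = 3 + 1/57 = 172/57 ≈ 3.0175)
K(f, h) = 7
K(b, 10)*(-27 + 121) = 7*(-27 + 121) = 7*94 = 658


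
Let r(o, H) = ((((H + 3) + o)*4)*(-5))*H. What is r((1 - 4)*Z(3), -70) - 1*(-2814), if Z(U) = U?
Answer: -103586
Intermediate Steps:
r(o, H) = H*(-60 - 20*H - 20*o) (r(o, H) = ((((3 + H) + o)*4)*(-5))*H = (((3 + H + o)*4)*(-5))*H = ((12 + 4*H + 4*o)*(-5))*H = (-60 - 20*H - 20*o)*H = H*(-60 - 20*H - 20*o))
r((1 - 4)*Z(3), -70) - 1*(-2814) = -20*(-70)*(3 - 70 + (1 - 4)*3) - 1*(-2814) = -20*(-70)*(3 - 70 - 3*3) + 2814 = -20*(-70)*(3 - 70 - 9) + 2814 = -20*(-70)*(-76) + 2814 = -106400 + 2814 = -103586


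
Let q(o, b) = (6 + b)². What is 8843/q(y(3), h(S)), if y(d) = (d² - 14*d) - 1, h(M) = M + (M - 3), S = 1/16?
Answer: 565952/625 ≈ 905.52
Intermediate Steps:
S = 1/16 ≈ 0.062500
h(M) = -3 + 2*M (h(M) = M + (-3 + M) = -3 + 2*M)
y(d) = -1 + d² - 14*d
8843/q(y(3), h(S)) = 8843/((6 + (-3 + 2*(1/16)))²) = 8843/((6 + (-3 + ⅛))²) = 8843/((6 - 23/8)²) = 8843/((25/8)²) = 8843/(625/64) = 8843*(64/625) = 565952/625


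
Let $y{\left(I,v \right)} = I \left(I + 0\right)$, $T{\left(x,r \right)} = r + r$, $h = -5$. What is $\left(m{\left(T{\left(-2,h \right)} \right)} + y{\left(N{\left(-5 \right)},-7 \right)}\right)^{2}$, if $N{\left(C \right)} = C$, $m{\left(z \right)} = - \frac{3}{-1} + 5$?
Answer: $1089$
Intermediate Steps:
$T{\left(x,r \right)} = 2 r$
$m{\left(z \right)} = 8$ ($m{\left(z \right)} = \left(-3\right) \left(-1\right) + 5 = 3 + 5 = 8$)
$y{\left(I,v \right)} = I^{2}$ ($y{\left(I,v \right)} = I I = I^{2}$)
$\left(m{\left(T{\left(-2,h \right)} \right)} + y{\left(N{\left(-5 \right)},-7 \right)}\right)^{2} = \left(8 + \left(-5\right)^{2}\right)^{2} = \left(8 + 25\right)^{2} = 33^{2} = 1089$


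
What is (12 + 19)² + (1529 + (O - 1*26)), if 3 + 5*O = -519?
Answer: 11798/5 ≈ 2359.6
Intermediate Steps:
O = -522/5 (O = -⅗ + (⅕)*(-519) = -⅗ - 519/5 = -522/5 ≈ -104.40)
(12 + 19)² + (1529 + (O - 1*26)) = (12 + 19)² + (1529 + (-522/5 - 1*26)) = 31² + (1529 + (-522/5 - 26)) = 961 + (1529 - 652/5) = 961 + 6993/5 = 11798/5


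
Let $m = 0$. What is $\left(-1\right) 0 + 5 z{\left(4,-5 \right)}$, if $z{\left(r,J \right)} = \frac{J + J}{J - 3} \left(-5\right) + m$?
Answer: $- \frac{125}{4} \approx -31.25$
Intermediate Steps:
$z{\left(r,J \right)} = - \frac{10 J}{-3 + J}$ ($z{\left(r,J \right)} = \frac{J + J}{J - 3} \left(-5\right) + 0 = \frac{2 J}{-3 + J} \left(-5\right) + 0 = - \frac{10 J}{-3 + J} + 0 = - \frac{10 J}{-3 + J}$)
$\left(-1\right) 0 + 5 z{\left(4,-5 \right)} = \left(-1\right) 0 + 5 \left(\left(-10\right) \left(-5\right) \frac{1}{-3 - 5}\right) = 0 + 5 \left(\left(-10\right) \left(-5\right) \frac{1}{-8}\right) = 0 + 5 \left(\left(-10\right) \left(-5\right) \left(- \frac{1}{8}\right)\right) = 0 + 5 \left(- \frac{25}{4}\right) = 0 - \frac{125}{4} = - \frac{125}{4}$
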